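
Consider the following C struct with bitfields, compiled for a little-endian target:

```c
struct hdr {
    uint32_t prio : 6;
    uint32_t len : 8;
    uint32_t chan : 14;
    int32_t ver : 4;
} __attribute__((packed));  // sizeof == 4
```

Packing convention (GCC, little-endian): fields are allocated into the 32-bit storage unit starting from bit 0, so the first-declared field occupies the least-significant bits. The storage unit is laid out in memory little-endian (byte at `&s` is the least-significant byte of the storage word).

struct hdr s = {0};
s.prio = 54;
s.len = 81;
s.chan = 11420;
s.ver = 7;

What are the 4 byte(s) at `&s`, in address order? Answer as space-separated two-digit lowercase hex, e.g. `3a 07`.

prio:6 = 54 → 0x36 << 0 → word 0x00000036
len:8 = 81 → 0x51 << 6 → word 0x00001476
chan:14 = 11420 → 0x2c9c << 14 → word 0x0b271476
ver:4 = 7 → 0x7 << 28 → word 0x7b271476
word = 0x7b271476 → little-endian bytes:
  [0]=0x76  [1]=0x14  [2]=0x27  [3]=0x7b

76 14 27 7b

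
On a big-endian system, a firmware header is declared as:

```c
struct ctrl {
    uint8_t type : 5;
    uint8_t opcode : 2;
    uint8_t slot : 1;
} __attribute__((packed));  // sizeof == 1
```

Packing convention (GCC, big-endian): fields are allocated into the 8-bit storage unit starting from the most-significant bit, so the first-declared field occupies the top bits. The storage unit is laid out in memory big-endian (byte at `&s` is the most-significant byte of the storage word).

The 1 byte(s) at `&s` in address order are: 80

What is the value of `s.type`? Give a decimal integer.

16

[0]=0x80 (big-endian) → word 0x80
type:5 @ bit 3 → (0x80>>3)&0x1f = 0x10  ←
opcode:2 @ bit 1 → (0x80>>1)&0x3 = 0x0
slot:1 @ bit 0 → (0x80>>0)&0x1 = 0x0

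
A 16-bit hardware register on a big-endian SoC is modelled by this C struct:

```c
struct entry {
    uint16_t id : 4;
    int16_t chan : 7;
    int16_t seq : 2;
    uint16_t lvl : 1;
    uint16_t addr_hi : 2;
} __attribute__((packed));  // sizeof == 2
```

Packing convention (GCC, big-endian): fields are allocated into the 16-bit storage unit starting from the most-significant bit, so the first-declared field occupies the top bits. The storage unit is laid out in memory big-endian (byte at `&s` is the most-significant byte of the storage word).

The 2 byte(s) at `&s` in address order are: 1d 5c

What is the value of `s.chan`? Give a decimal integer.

[0]=0x1d [1]=0x5c (big-endian) → word 0x1d5c
id [12+:4] = (word>>12) & 0xf = 1
chan [5+:7] = (word>>5) & 0x7f = 106  ←
seq [3+:2] = (word>>3) & 0x3 = 3
lvl [2+:1] = (word>>2) & 0x1 = 1
addr_hi [0+:2] = (word>>0) & 0x3 = 0
chan signed 7b, MSB=1: 106 - 128 = -22

-22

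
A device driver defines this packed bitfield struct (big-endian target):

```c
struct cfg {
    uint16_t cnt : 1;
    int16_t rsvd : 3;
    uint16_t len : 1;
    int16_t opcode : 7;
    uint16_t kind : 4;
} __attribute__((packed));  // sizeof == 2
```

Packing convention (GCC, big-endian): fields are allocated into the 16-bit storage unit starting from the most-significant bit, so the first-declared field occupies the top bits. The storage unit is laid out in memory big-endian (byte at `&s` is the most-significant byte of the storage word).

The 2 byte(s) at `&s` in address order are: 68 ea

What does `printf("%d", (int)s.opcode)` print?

[0]=0x68 [1]=0xea (big-endian) → word 0x68ea
cnt [15+:1] = (word>>15) & 0x1 = 0
rsvd [12+:3] = (word>>12) & 0x7 = 6
len [11+:1] = (word>>11) & 0x1 = 1
opcode [4+:7] = (word>>4) & 0x7f = 14  ←
kind [0+:4] = (word>>0) & 0xf = 10
opcode signed 7b, MSB=0: value = 14

14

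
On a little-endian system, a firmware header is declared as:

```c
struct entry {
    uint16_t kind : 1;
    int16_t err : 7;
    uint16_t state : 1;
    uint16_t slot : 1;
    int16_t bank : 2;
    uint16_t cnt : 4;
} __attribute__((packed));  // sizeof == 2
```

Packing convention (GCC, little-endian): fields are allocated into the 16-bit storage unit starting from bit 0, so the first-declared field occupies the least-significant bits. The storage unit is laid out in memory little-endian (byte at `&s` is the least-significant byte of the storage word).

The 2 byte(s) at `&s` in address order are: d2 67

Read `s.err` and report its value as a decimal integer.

-23

[0]=0xd2 [1]=0x67 (little-endian) → word 0x67d2
kind [0+:1] = (word>>0) & 0x1 = 0
err [1+:7] = (word>>1) & 0x7f = 105  ←
state [8+:1] = (word>>8) & 0x1 = 1
slot [9+:1] = (word>>9) & 0x1 = 1
bank [10+:2] = (word>>10) & 0x3 = 1
cnt [12+:4] = (word>>12) & 0xf = 6
err signed 7b, MSB=1: 105 - 128 = -23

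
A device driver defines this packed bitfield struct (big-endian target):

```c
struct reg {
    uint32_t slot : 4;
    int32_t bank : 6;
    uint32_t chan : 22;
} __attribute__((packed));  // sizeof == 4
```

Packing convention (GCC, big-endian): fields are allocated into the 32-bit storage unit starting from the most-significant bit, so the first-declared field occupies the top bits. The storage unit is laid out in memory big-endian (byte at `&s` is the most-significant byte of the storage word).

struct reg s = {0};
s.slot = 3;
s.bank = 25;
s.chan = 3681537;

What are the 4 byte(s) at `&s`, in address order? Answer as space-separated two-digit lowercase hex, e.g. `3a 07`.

slot (4b) val=3 bits=0x3 at bit 28: 0x30000000
bank (6b) val=25 bits=0x19 at bit 22: 0x36400000
chan (22b) val=3681537 bits=0x382d01 at bit 0: 0x36782d01
word = 0x36782d01 → big-endian bytes:
  [0]=0x36  [1]=0x78  [2]=0x2d  [3]=0x01

36 78 2d 01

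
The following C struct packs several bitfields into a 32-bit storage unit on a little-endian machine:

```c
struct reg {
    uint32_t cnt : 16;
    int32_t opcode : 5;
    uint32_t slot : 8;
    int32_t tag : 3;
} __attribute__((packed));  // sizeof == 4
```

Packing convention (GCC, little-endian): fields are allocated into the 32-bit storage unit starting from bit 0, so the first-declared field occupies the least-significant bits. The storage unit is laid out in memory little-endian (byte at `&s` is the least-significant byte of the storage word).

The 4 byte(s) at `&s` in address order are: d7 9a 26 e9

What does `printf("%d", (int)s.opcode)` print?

6

[0]=0xd7 [1]=0x9a [2]=0x26 [3]=0xe9 (little-endian) → word 0xe9269ad7
cnt [0+:16] = (word>>0) & 0xffff = 39639
opcode [16+:5] = (word>>16) & 0x1f = 6  ←
slot [21+:8] = (word>>21) & 0xff = 73
tag [29+:3] = (word>>29) & 0x7 = 7
opcode signed 5b, MSB=0: value = 6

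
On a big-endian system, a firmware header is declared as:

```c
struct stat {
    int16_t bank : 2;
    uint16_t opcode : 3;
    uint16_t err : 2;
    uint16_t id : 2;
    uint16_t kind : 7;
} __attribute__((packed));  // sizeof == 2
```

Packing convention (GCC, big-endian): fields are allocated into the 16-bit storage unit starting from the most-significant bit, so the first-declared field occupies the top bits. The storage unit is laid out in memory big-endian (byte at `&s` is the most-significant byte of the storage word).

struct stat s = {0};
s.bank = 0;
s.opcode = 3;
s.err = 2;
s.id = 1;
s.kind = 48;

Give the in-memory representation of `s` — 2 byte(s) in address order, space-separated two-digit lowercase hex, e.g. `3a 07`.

bank (2b) val=0 bits=0x0 at bit 14: 0x0000
opcode (3b) val=3 bits=0x3 at bit 11: 0x1800
err (2b) val=2 bits=0x2 at bit 9: 0x1c00
id (2b) val=1 bits=0x1 at bit 7: 0x1c80
kind (7b) val=48 bits=0x30 at bit 0: 0x1cb0
word = 0x1cb0 → big-endian bytes:
  [0]=0x1c  [1]=0xb0

1c b0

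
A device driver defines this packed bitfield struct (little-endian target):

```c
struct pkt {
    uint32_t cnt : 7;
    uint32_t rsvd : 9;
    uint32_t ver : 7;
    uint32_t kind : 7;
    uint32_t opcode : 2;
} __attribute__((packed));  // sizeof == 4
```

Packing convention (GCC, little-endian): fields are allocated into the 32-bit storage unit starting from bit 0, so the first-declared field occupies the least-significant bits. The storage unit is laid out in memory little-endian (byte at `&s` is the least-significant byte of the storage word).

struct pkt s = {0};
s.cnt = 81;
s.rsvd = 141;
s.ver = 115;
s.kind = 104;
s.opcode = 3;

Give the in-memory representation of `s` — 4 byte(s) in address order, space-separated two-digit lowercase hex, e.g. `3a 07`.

d1 46 73 f4

cnt:7 = 81 → 0x51 << 0 → word 0x00000051
rsvd:9 = 141 → 0x8d << 7 → word 0x000046d1
ver:7 = 115 → 0x73 << 16 → word 0x007346d1
kind:7 = 104 → 0x68 << 23 → word 0x347346d1
opcode:2 = 3 → 0x3 << 30 → word 0xf47346d1
word = 0xf47346d1 → little-endian bytes:
  [0]=0xd1  [1]=0x46  [2]=0x73  [3]=0xf4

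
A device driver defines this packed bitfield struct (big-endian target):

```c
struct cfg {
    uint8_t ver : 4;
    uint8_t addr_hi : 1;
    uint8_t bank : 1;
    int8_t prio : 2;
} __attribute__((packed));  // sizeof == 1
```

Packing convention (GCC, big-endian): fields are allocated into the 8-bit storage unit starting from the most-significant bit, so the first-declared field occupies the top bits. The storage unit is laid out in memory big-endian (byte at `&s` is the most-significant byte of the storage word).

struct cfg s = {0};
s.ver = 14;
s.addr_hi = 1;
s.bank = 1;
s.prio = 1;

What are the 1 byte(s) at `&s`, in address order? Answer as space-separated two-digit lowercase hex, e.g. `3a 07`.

ver (4b) val=14 bits=0xe at bit 4: 0xe0
addr_hi (1b) val=1 bits=0x1 at bit 3: 0xe8
bank (1b) val=1 bits=0x1 at bit 2: 0xec
prio (2b) val=1 bits=0x1 at bit 0: 0xed
word = 0xed → big-endian bytes:
  [0]=0xed

ed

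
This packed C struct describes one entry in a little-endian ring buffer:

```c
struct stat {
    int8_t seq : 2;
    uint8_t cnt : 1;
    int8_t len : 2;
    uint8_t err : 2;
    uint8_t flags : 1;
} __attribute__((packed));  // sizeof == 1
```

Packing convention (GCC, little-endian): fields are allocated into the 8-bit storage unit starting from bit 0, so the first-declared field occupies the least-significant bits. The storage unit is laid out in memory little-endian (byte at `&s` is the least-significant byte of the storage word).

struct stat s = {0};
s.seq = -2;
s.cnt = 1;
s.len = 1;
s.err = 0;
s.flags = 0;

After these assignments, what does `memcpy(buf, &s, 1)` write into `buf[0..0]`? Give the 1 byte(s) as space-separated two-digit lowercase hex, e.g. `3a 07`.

seq (2b) val=-2 bits=0x2 at bit 0: 0x02
cnt (1b) val=1 bits=0x1 at bit 2: 0x06
len (2b) val=1 bits=0x1 at bit 3: 0x0e
err (2b) val=0 bits=0x0 at bit 5: 0x0e
flags (1b) val=0 bits=0x0 at bit 7: 0x0e
word = 0x0e → little-endian bytes:
  [0]=0x0e

0e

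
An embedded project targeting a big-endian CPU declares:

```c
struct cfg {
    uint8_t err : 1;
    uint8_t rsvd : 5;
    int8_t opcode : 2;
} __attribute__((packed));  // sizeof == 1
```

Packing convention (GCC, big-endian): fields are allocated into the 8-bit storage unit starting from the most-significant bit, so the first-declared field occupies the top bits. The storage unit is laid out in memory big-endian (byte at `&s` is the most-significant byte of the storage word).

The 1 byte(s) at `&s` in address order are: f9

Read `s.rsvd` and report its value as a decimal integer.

[0]=0xf9 (big-endian) → word 0xf9
err [7+:1] = (word>>7) & 0x1 = 1
rsvd [2+:5] = (word>>2) & 0x1f = 30  ←
opcode [0+:2] = (word>>0) & 0x3 = 1

30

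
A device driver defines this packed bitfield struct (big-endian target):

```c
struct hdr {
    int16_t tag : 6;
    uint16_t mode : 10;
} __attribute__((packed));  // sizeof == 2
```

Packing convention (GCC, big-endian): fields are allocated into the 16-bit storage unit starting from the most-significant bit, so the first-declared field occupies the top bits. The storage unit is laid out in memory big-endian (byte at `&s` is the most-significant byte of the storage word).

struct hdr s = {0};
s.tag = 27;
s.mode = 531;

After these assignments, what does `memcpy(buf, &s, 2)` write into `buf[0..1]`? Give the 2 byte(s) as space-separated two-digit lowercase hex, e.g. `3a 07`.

6e 13

tag:6 = 27 → 0x1b << 10 → word 0x6c00
mode:10 = 531 → 0x213 << 0 → word 0x6e13
word = 0x6e13 → big-endian bytes:
  [0]=0x6e  [1]=0x13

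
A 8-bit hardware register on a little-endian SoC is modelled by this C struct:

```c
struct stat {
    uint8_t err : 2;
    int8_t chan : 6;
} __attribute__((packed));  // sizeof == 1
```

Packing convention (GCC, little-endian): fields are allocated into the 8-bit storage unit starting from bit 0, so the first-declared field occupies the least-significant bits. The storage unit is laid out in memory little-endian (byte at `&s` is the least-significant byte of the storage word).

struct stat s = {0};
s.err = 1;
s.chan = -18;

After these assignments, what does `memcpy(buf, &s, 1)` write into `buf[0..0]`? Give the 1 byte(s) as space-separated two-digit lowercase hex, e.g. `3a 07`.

b9

err (2b) val=1 bits=0x1 at bit 0: 0x01
chan (6b) val=-18 bits=0x2e at bit 2: 0xb9
word = 0xb9 → little-endian bytes:
  [0]=0xb9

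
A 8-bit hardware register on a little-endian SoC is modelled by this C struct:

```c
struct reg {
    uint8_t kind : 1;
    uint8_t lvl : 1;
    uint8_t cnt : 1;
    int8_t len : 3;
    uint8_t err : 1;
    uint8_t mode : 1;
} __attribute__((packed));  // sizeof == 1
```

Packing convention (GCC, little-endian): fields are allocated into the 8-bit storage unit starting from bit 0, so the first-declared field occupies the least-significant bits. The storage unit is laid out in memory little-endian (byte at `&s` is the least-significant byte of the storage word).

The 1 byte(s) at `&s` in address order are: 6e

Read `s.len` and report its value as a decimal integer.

[0]=0x6e (little-endian) → word 0x6e
kind:1 @ bit 0 → (0x6e>>0)&0x1 = 0x0
lvl:1 @ bit 1 → (0x6e>>1)&0x1 = 0x1
cnt:1 @ bit 2 → (0x6e>>2)&0x1 = 0x1
len:3 @ bit 3 → (0x6e>>3)&0x7 = 0x5  ←
err:1 @ bit 6 → (0x6e>>6)&0x1 = 0x1
mode:1 @ bit 7 → (0x6e>>7)&0x1 = 0x0
len signed 3b, MSB=1: 5 - 8 = -3

-3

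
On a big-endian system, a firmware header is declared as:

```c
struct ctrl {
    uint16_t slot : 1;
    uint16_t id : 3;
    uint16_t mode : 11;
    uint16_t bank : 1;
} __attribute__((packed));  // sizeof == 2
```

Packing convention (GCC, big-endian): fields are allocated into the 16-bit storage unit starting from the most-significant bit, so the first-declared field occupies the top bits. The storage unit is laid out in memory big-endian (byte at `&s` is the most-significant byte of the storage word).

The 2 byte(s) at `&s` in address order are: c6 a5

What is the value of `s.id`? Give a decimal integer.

4

[0]=0xc6 [1]=0xa5 (big-endian) → word 0xc6a5
slot [15+:1] = (word>>15) & 0x1 = 1
id [12+:3] = (word>>12) & 0x7 = 4  ←
mode [1+:11] = (word>>1) & 0x7ff = 850
bank [0+:1] = (word>>0) & 0x1 = 1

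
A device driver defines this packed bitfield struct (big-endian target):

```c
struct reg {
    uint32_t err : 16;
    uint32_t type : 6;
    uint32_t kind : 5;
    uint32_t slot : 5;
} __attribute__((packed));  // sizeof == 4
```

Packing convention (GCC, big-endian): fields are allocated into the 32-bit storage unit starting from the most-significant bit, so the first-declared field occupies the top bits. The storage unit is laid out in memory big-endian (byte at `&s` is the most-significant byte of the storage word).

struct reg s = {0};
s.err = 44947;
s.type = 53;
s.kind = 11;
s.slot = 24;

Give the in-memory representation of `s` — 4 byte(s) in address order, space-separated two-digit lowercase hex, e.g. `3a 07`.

err (16b) val=44947 bits=0xaf93 at bit 16: 0xaf930000
type (6b) val=53 bits=0x35 at bit 10: 0xaf93d400
kind (5b) val=11 bits=0xb at bit 5: 0xaf93d560
slot (5b) val=24 bits=0x18 at bit 0: 0xaf93d578
word = 0xaf93d578 → big-endian bytes:
  [0]=0xaf  [1]=0x93  [2]=0xd5  [3]=0x78

af 93 d5 78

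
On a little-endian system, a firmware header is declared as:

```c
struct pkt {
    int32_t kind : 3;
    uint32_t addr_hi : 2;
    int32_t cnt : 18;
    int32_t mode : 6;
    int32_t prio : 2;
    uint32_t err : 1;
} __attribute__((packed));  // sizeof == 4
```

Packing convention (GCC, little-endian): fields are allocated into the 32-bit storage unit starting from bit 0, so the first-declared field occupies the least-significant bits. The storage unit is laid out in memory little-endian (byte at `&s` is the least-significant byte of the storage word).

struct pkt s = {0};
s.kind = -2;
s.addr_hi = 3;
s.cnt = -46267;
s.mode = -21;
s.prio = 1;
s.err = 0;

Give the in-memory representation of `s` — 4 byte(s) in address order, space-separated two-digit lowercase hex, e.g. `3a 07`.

be 68 e9 35

[0+:3] kind=-2 & 0x7 = 0x6; word=0x00000006
[3+:2] addr_hi=3 & 0x3 = 0x3; word=0x0000001e
[5+:18] cnt=-46267 & 0x3ffff = 0x34b45; word=0x006968be
[23+:6] mode=-21 & 0x3f = 0x2b; word=0x15e968be
[29+:2] prio=1 & 0x3 = 0x1; word=0x35e968be
[31+:1] err=0 & 0x1 = 0x0; word=0x35e968be
word = 0x35e968be → little-endian bytes:
  [0]=0xbe  [1]=0x68  [2]=0xe9  [3]=0x35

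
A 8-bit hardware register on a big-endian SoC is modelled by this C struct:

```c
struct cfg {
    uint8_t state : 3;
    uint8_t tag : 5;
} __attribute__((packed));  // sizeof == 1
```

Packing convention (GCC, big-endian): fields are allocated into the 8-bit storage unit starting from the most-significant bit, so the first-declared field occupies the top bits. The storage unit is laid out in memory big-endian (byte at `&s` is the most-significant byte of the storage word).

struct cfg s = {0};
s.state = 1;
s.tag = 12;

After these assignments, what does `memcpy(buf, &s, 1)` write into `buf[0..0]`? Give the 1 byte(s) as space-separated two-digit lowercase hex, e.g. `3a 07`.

state (3b) val=1 bits=0x1 at bit 5: 0x20
tag (5b) val=12 bits=0xc at bit 0: 0x2c
word = 0x2c → big-endian bytes:
  [0]=0x2c

2c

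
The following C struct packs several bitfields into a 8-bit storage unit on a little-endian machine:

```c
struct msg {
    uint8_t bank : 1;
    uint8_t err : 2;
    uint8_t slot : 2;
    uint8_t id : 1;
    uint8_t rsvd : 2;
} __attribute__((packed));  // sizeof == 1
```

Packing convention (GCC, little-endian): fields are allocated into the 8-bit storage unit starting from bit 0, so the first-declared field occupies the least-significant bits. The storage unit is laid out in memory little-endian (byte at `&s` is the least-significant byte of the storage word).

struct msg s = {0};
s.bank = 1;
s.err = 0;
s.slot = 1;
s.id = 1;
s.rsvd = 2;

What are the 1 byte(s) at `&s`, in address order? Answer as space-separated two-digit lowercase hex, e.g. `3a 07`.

[0+:1] bank=1 & 0x1 = 0x1; word=0x01
[1+:2] err=0 & 0x3 = 0x0; word=0x01
[3+:2] slot=1 & 0x3 = 0x1; word=0x09
[5+:1] id=1 & 0x1 = 0x1; word=0x29
[6+:2] rsvd=2 & 0x3 = 0x2; word=0xa9
word = 0xa9 → little-endian bytes:
  [0]=0xa9

a9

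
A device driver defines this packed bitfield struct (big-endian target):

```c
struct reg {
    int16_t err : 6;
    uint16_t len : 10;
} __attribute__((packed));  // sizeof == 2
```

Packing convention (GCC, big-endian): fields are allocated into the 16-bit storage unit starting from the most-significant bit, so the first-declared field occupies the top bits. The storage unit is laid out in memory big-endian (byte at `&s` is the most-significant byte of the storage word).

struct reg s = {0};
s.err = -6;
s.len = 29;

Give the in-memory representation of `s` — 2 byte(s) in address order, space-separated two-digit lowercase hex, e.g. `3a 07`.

e8 1d

err:6 = -6 → 0x3a << 10 → word 0xe800
len:10 = 29 → 0x1d << 0 → word 0xe81d
word = 0xe81d → big-endian bytes:
  [0]=0xe8  [1]=0x1d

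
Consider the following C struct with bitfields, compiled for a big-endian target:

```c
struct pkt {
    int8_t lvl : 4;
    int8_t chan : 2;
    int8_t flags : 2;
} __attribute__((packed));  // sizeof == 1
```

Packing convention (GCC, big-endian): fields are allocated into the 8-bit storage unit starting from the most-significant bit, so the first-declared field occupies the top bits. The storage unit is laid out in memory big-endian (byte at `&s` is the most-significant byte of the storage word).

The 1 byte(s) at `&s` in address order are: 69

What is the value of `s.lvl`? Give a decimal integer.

[0]=0x69 (big-endian) → word 0x69
lvl:4 @ bit 4 → (0x69>>4)&0xf = 0x6  ←
chan:2 @ bit 2 → (0x69>>2)&0x3 = 0x2
flags:2 @ bit 0 → (0x69>>0)&0x3 = 0x1
lvl signed 4b, MSB=0: value = 6

6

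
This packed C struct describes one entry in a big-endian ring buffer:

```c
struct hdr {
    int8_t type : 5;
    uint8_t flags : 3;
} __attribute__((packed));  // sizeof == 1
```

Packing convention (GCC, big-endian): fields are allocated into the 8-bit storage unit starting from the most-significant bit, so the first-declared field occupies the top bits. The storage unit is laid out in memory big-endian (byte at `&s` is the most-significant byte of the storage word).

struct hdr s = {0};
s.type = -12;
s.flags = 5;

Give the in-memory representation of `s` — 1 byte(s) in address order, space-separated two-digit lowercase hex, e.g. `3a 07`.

a5

[3+:5] type=-12 & 0x1f = 0x14; word=0xa0
[0+:3] flags=5 & 0x7 = 0x5; word=0xa5
word = 0xa5 → big-endian bytes:
  [0]=0xa5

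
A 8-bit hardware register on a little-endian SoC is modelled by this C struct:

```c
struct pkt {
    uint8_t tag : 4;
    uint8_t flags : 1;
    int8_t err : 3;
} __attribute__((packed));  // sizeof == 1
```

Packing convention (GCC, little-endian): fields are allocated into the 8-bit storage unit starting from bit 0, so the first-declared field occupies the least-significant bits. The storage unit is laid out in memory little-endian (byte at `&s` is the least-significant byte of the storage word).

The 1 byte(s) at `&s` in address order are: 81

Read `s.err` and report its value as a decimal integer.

-4

[0]=0x81 (little-endian) → word 0x81
tag [0+:4] = (word>>0) & 0xf = 1
flags [4+:1] = (word>>4) & 0x1 = 0
err [5+:3] = (word>>5) & 0x7 = 4  ←
err signed 3b, MSB=1: 4 - 8 = -4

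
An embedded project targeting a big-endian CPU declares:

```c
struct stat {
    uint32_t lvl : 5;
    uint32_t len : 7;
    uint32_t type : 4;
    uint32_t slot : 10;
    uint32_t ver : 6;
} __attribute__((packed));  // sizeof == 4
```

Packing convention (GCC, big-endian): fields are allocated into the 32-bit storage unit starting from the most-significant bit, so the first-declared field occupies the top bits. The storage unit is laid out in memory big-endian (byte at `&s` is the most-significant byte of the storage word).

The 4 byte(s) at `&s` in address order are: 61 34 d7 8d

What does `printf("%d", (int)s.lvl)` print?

12

[0]=0x61 [1]=0x34 [2]=0xd7 [3]=0x8d (big-endian) → word 0x6134d78d
lvl:5 @ bit 27 → (0x6134d78d>>27)&0x1f = 0xc  ←
len:7 @ bit 20 → (0x6134d78d>>20)&0x7f = 0x13
type:4 @ bit 16 → (0x6134d78d>>16)&0xf = 0x4
slot:10 @ bit 6 → (0x6134d78d>>6)&0x3ff = 0x35e
ver:6 @ bit 0 → (0x6134d78d>>0)&0x3f = 0xd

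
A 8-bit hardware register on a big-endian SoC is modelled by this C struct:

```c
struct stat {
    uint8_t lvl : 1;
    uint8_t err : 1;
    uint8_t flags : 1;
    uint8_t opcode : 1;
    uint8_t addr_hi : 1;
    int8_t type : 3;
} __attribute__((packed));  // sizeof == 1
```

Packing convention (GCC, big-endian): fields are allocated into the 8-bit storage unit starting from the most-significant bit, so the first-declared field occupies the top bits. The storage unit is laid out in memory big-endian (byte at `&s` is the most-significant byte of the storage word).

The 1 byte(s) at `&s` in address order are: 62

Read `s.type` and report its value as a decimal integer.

[0]=0x62 (big-endian) → word 0x62
lvl [7+:1] = (word>>7) & 0x1 = 0
err [6+:1] = (word>>6) & 0x1 = 1
flags [5+:1] = (word>>5) & 0x1 = 1
opcode [4+:1] = (word>>4) & 0x1 = 0
addr_hi [3+:1] = (word>>3) & 0x1 = 0
type [0+:3] = (word>>0) & 0x7 = 2  ←
type signed 3b, MSB=0: value = 2

2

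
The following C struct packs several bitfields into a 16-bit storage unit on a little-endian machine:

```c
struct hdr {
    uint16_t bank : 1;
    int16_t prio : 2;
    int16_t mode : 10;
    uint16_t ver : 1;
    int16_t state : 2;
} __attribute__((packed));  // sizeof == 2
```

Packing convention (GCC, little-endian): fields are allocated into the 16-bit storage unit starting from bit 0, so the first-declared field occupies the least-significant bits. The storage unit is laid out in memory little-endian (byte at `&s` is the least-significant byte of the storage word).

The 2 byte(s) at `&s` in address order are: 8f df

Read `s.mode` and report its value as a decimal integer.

-15

[0]=0x8f [1]=0xdf (little-endian) → word 0xdf8f
bank [0+:1] = (word>>0) & 0x1 = 1
prio [1+:2] = (word>>1) & 0x3 = 3
mode [3+:10] = (word>>3) & 0x3ff = 1009  ←
ver [13+:1] = (word>>13) & 0x1 = 0
state [14+:2] = (word>>14) & 0x3 = 3
mode signed 10b, MSB=1: 1009 - 1024 = -15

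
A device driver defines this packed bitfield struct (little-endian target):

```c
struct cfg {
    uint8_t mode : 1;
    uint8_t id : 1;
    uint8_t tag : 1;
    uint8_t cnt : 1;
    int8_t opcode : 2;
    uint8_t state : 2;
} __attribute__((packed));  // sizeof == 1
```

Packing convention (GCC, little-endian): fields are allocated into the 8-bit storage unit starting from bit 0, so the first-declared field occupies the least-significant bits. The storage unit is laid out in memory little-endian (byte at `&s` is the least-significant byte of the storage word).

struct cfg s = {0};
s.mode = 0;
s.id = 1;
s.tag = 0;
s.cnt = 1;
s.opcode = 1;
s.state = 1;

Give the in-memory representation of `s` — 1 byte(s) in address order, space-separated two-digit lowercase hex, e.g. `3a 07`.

mode:1 = 0 → 0x0 << 0 → word 0x00
id:1 = 1 → 0x1 << 1 → word 0x02
tag:1 = 0 → 0x0 << 2 → word 0x02
cnt:1 = 1 → 0x1 << 3 → word 0x0a
opcode:2 = 1 → 0x1 << 4 → word 0x1a
state:2 = 1 → 0x1 << 6 → word 0x5a
word = 0x5a → little-endian bytes:
  [0]=0x5a

5a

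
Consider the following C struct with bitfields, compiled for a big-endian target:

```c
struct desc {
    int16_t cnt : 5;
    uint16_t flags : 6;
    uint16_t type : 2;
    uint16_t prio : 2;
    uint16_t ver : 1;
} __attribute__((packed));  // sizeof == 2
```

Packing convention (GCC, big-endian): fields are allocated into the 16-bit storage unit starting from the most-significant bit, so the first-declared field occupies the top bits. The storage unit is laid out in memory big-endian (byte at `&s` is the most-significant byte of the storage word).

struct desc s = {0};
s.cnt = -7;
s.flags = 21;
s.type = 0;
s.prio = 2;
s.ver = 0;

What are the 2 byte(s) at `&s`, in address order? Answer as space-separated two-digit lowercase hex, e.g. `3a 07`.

cnt:5 = -7 → 0x19 << 11 → word 0xc800
flags:6 = 21 → 0x15 << 5 → word 0xcaa0
type:2 = 0 → 0x0 << 3 → word 0xcaa0
prio:2 = 2 → 0x2 << 1 → word 0xcaa4
ver:1 = 0 → 0x0 << 0 → word 0xcaa4
word = 0xcaa4 → big-endian bytes:
  [0]=0xca  [1]=0xa4

ca a4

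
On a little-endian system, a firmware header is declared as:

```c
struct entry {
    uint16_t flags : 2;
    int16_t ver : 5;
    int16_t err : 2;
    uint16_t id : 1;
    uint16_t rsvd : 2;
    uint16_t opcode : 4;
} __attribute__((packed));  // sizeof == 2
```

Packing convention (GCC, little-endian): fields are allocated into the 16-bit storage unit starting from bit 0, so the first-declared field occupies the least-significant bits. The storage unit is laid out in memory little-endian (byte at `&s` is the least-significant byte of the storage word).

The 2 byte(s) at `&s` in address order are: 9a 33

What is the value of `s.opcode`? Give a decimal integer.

[0]=0x9a [1]=0x33 (little-endian) → word 0x339a
flags [0+:2] = (word>>0) & 0x3 = 2
ver [2+:5] = (word>>2) & 0x1f = 6
err [7+:2] = (word>>7) & 0x3 = 3
id [9+:1] = (word>>9) & 0x1 = 1
rsvd [10+:2] = (word>>10) & 0x3 = 0
opcode [12+:4] = (word>>12) & 0xf = 3  ←

3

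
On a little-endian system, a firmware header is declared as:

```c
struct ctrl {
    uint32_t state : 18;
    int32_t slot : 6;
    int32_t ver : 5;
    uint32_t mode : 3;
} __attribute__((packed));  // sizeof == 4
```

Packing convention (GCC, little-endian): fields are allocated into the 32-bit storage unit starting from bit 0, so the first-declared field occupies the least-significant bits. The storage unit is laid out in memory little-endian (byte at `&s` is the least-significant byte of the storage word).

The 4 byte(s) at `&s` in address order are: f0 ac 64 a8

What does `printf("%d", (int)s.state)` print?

[0]=0xf0 [1]=0xac [2]=0x64 [3]=0xa8 (little-endian) → word 0xa864acf0
state:18 @ bit 0 → (0xa864acf0>>0)&0x3ffff = 0xacf0  ←
slot:6 @ bit 18 → (0xa864acf0>>18)&0x3f = 0x19
ver:5 @ bit 24 → (0xa864acf0>>24)&0x1f = 0x8
mode:3 @ bit 29 → (0xa864acf0>>29)&0x7 = 0x5

44272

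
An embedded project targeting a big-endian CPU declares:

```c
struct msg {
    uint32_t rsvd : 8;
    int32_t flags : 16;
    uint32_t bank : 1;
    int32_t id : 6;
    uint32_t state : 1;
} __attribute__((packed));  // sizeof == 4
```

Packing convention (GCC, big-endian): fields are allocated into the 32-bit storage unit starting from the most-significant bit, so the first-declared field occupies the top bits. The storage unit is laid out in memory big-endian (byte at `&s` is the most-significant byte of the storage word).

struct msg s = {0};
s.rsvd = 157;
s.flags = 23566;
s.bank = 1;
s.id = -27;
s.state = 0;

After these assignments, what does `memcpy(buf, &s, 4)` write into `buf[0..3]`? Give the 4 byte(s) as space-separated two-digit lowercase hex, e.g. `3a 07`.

9d 5c 0e ca

rsvd (8b) val=157 bits=0x9d at bit 24: 0x9d000000
flags (16b) val=23566 bits=0x5c0e at bit 8: 0x9d5c0e00
bank (1b) val=1 bits=0x1 at bit 7: 0x9d5c0e80
id (6b) val=-27 bits=0x25 at bit 1: 0x9d5c0eca
state (1b) val=0 bits=0x0 at bit 0: 0x9d5c0eca
word = 0x9d5c0eca → big-endian bytes:
  [0]=0x9d  [1]=0x5c  [2]=0x0e  [3]=0xca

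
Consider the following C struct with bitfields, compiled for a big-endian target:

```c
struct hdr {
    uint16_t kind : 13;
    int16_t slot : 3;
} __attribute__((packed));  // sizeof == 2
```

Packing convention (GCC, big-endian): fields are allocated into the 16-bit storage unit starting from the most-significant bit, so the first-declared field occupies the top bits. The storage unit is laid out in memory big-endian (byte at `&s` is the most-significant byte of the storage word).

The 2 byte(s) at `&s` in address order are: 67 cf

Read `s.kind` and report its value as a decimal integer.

3321

[0]=0x67 [1]=0xcf (big-endian) → word 0x67cf
kind:13 @ bit 3 → (0x67cf>>3)&0x1fff = 0xcf9  ←
slot:3 @ bit 0 → (0x67cf>>0)&0x7 = 0x7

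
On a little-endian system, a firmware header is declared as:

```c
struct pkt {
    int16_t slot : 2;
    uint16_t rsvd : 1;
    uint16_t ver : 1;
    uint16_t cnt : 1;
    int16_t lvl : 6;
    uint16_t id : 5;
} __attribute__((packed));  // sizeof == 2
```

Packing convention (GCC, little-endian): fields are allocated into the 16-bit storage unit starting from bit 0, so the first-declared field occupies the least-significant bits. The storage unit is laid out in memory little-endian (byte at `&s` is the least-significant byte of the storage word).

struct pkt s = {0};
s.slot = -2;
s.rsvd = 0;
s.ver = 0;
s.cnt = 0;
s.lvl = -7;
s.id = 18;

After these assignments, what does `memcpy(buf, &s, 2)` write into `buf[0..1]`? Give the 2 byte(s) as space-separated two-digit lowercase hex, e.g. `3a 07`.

22 97

slot (2b) val=-2 bits=0x2 at bit 0: 0x0002
rsvd (1b) val=0 bits=0x0 at bit 2: 0x0002
ver (1b) val=0 bits=0x0 at bit 3: 0x0002
cnt (1b) val=0 bits=0x0 at bit 4: 0x0002
lvl (6b) val=-7 bits=0x39 at bit 5: 0x0722
id (5b) val=18 bits=0x12 at bit 11: 0x9722
word = 0x9722 → little-endian bytes:
  [0]=0x22  [1]=0x97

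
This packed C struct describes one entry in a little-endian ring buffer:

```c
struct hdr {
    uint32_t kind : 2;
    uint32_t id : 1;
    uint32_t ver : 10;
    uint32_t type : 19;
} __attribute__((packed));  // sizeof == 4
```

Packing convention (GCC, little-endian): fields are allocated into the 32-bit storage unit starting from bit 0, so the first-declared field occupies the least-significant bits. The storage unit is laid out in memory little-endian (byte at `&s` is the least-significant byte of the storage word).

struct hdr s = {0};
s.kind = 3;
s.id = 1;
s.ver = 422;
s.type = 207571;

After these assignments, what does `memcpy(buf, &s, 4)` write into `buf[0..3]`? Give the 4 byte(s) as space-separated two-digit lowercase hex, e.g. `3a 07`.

kind:2 = 3 → 0x3 << 0 → word 0x00000003
id:1 = 1 → 0x1 << 2 → word 0x00000007
ver:10 = 422 → 0x1a6 << 3 → word 0x00000d37
type:19 = 207571 → 0x32ad3 << 13 → word 0x655a6d37
word = 0x655a6d37 → little-endian bytes:
  [0]=0x37  [1]=0x6d  [2]=0x5a  [3]=0x65

37 6d 5a 65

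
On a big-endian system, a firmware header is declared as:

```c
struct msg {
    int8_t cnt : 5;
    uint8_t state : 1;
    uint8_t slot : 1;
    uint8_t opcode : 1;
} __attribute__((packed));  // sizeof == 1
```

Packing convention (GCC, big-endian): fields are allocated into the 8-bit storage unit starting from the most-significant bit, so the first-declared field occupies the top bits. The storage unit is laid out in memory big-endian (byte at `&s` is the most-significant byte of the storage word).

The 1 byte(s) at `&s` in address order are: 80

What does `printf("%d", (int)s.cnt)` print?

-16

[0]=0x80 (big-endian) → word 0x80
cnt:5 @ bit 3 → (0x80>>3)&0x1f = 0x10  ←
state:1 @ bit 2 → (0x80>>2)&0x1 = 0x0
slot:1 @ bit 1 → (0x80>>1)&0x1 = 0x0
opcode:1 @ bit 0 → (0x80>>0)&0x1 = 0x0
cnt signed 5b, MSB=1: 16 - 32 = -16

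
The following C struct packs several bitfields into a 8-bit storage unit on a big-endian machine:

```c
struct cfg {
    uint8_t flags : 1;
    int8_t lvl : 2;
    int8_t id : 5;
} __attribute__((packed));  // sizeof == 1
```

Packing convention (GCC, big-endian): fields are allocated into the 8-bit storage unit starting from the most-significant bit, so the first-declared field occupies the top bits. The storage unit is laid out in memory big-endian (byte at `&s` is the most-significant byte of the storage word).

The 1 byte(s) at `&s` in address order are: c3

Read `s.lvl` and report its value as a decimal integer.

[0]=0xc3 (big-endian) → word 0xc3
flags [7+:1] = (word>>7) & 0x1 = 1
lvl [5+:2] = (word>>5) & 0x3 = 2  ←
id [0+:5] = (word>>0) & 0x1f = 3
lvl signed 2b, MSB=1: 2 - 4 = -2

-2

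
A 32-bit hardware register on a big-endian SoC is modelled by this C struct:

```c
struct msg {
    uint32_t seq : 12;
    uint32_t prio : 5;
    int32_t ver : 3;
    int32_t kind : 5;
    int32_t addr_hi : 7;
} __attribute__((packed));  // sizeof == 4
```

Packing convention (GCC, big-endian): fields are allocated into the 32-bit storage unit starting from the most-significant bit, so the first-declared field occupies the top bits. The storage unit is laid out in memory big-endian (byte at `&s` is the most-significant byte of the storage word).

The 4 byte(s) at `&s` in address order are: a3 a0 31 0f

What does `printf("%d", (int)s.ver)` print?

[0]=0xa3 [1]=0xa0 [2]=0x31 [3]=0x0f (big-endian) → word 0xa3a0310f
seq:12 @ bit 20 → (0xa3a0310f>>20)&0xfff = 0xa3a
prio:5 @ bit 15 → (0xa3a0310f>>15)&0x1f = 0x0
ver:3 @ bit 12 → (0xa3a0310f>>12)&0x7 = 0x3  ←
kind:5 @ bit 7 → (0xa3a0310f>>7)&0x1f = 0x2
addr_hi:7 @ bit 0 → (0xa3a0310f>>0)&0x7f = 0xf
ver signed 3b, MSB=0: value = 3

3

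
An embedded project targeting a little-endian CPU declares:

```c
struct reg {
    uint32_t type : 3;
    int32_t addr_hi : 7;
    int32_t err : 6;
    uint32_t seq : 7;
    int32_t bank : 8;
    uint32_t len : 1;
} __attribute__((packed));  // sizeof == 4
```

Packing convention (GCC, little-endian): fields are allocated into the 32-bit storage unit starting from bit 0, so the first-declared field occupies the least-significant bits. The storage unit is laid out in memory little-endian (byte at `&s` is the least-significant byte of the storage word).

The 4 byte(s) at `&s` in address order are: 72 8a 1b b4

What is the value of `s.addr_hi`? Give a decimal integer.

-50

[0]=0x72 [1]=0x8a [2]=0x1b [3]=0xb4 (little-endian) → word 0xb41b8a72
type:3 @ bit 0 → (0xb41b8a72>>0)&0x7 = 0x2
addr_hi:7 @ bit 3 → (0xb41b8a72>>3)&0x7f = 0x4e  ←
err:6 @ bit 10 → (0xb41b8a72>>10)&0x3f = 0x22
seq:7 @ bit 16 → (0xb41b8a72>>16)&0x7f = 0x1b
bank:8 @ bit 23 → (0xb41b8a72>>23)&0xff = 0x68
len:1 @ bit 31 → (0xb41b8a72>>31)&0x1 = 0x1
addr_hi signed 7b, MSB=1: 78 - 128 = -50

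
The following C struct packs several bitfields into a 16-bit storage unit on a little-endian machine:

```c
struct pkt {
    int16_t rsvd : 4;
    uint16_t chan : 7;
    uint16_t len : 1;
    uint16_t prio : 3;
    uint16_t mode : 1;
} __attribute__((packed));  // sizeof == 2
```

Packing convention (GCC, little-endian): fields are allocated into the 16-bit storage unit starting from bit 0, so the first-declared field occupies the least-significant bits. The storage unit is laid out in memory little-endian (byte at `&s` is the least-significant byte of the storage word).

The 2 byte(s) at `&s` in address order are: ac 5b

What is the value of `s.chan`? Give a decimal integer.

58

[0]=0xac [1]=0x5b (little-endian) → word 0x5bac
rsvd [0+:4] = (word>>0) & 0xf = 12
chan [4+:7] = (word>>4) & 0x7f = 58  ←
len [11+:1] = (word>>11) & 0x1 = 1
prio [12+:3] = (word>>12) & 0x7 = 5
mode [15+:1] = (word>>15) & 0x1 = 0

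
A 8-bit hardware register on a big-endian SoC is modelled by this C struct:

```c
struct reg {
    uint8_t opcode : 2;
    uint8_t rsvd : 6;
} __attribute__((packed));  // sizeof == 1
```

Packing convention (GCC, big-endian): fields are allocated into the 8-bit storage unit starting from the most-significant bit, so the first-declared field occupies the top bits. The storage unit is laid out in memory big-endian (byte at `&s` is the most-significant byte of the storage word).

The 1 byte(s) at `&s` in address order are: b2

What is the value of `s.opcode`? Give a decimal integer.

[0]=0xb2 (big-endian) → word 0xb2
opcode [6+:2] = (word>>6) & 0x3 = 2  ←
rsvd [0+:6] = (word>>0) & 0x3f = 50

2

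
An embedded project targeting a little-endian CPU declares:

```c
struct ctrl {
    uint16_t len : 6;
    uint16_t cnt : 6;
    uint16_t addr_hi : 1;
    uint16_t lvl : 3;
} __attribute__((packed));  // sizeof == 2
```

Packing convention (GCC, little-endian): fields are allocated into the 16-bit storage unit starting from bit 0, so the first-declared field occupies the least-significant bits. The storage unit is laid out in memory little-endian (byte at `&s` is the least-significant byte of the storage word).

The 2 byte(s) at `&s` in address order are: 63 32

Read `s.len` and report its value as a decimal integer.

35

[0]=0x63 [1]=0x32 (little-endian) → word 0x3263
len:6 @ bit 0 → (0x3263>>0)&0x3f = 0x23  ←
cnt:6 @ bit 6 → (0x3263>>6)&0x3f = 0x9
addr_hi:1 @ bit 12 → (0x3263>>12)&0x1 = 0x1
lvl:3 @ bit 13 → (0x3263>>13)&0x7 = 0x1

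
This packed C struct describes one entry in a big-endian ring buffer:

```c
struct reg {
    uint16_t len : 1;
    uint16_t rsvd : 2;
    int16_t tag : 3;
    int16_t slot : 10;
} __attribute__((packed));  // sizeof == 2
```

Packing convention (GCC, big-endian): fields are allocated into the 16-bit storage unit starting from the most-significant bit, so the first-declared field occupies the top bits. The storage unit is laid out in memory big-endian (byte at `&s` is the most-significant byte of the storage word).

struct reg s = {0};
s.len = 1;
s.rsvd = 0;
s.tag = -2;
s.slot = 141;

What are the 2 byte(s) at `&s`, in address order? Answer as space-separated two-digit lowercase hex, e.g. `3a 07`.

98 8d

[15+:1] len=1 & 0x1 = 0x1; word=0x8000
[13+:2] rsvd=0 & 0x3 = 0x0; word=0x8000
[10+:3] tag=-2 & 0x7 = 0x6; word=0x9800
[0+:10] slot=141 & 0x3ff = 0x8d; word=0x988d
word = 0x988d → big-endian bytes:
  [0]=0x98  [1]=0x8d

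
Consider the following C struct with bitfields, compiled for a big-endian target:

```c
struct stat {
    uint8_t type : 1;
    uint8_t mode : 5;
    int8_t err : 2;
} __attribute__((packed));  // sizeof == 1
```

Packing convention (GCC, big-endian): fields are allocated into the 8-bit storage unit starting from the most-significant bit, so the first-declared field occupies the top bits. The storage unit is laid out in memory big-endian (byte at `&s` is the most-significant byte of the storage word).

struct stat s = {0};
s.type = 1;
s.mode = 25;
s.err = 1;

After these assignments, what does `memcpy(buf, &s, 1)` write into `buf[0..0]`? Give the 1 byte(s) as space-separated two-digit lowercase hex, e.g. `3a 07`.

e5

[7+:1] type=1 & 0x1 = 0x1; word=0x80
[2+:5] mode=25 & 0x1f = 0x19; word=0xe4
[0+:2] err=1 & 0x3 = 0x1; word=0xe5
word = 0xe5 → big-endian bytes:
  [0]=0xe5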